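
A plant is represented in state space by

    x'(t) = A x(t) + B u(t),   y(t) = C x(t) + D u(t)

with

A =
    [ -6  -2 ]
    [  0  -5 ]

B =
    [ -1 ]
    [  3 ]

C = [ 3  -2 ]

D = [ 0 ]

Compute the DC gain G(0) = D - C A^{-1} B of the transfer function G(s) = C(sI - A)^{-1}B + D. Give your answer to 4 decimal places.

-2.3000

G(0) = C(-A)^{-1}B + D = -C A^{-1} B + D.
det A = 30, so A^{-1} = (1/30)·adj(A) = [[-1/6, 1/15], [0, -1/5]]
A^{-1} B = [11/30, -3/5]^T
C A^{-1} B = 23/10
G(0) = D - C A^{-1} B = 0 - (23/10) = -23/10 ≈ -2.3000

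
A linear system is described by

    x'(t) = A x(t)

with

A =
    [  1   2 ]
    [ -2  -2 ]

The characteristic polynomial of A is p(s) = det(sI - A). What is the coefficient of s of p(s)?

1

For a 2×2 matrix, det(sI - A) = s^2 - (tr A)s + det A.
tr A = -1, det A = 2.
So p(s) = s^2 + s + 2.
The coefficient of s is 1.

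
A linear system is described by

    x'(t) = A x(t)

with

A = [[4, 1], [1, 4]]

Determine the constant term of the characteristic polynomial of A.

15

For a 2×2 matrix, det(sI - A) = s^2 - (tr A)s + det A.
tr A = 8, det A = 15.
So p(s) = s^2 - 8s + 15.
The constant term is 15.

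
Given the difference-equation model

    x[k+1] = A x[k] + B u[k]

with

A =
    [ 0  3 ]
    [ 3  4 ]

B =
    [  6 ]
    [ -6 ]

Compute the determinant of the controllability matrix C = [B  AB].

AB = [[-18], [-6]]
Controllability matrix C = [B  AB] = [[6, -18], [-6, -6]]
det(C) = 6·(-6) - (-18)·(-6) = -36 - 108 = -144
Since det(C) ≠ 0, rank(C) = 2 and the system is completely controllable.

-144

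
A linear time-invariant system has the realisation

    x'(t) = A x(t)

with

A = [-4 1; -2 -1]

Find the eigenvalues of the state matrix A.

det(sI - A) = s^2 - (tr A)s + det A, with tr A = (-4) + (-1) = -5 and det A = (-4)·(-1) - 1·(-2) = 4 - (-2) = 6.
So p(s) = det(sI - A) = s^2 + 5s + 6.
Factor s^2 + 5s + 6: two numbers with sum -5 and product 6 are -2 and -3, so s^2 + 5s + 6 = (s + 2)(s + 3).
Hence p(s) = (s + 2) (s + 3), with roots -3, -2.
All eigenvalues have negative real part, so the system is asymptotically stable.

-3, -2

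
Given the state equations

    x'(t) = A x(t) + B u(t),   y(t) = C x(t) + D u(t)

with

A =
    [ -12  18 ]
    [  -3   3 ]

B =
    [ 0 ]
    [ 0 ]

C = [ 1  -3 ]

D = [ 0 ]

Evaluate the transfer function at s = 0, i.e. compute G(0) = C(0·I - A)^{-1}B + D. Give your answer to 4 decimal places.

0.0000

G(0) = C(-A)^{-1}B + D = -C A^{-1} B + D.
det A = 18, so A^{-1} = (1/18)·adj(A) = [[1/6, -1], [1/6, -2/3]]
A^{-1} B = [0, 0]^T
C A^{-1} B = 0
G(0) = D - C A^{-1} B = 0 - (0) = 0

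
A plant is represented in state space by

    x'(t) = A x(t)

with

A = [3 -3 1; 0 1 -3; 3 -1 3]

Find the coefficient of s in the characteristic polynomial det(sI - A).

9

Expand det(sI - A) for the 3×3 matrix.
p(s) = s^3 - 7s^2 + 9s - 24.
(Check: constant term = det(-A) = (-1)^3 det A = -24; coefficient of s^2 = -tr A = -7.)
The coefficient of s is 9.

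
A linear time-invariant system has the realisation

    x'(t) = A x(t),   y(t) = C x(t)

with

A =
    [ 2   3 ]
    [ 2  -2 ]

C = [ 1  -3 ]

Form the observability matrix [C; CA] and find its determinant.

CA = [[-4, 9]]
Observability matrix O = [C; CA] = [[1, -3], [-4, 9]]
det(O) = 1·9 - (-3)·(-4) = 9 - 12 = -3
Since det(O) ≠ 0, rank(O) = 2 and the system is completely observable.

-3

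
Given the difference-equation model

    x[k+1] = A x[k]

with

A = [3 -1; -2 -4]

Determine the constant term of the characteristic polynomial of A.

For a 2×2 matrix, det(zI - A) = z^2 - (tr A)z + det A.
tr A = -1, det A = -14.
So p(z) = z^2 + z - 14.
The constant term is -14.

-14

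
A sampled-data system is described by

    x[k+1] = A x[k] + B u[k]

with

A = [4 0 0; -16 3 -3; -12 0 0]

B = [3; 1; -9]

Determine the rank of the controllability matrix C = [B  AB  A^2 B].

AB = [[12], [-18], [-36]]
A^2B = [[48], [-138], [-144]]
Controllability matrix C = [B  AB  A^2B] = [[3, 12, 48], [1, -18, -138], [-9, -36, -144]]
The rows r1, r2, r3 of C are linearly dependent: 3·r1 + r3 = 0 (check each entry), so rank(C) ≤ 2.
The 2×2 minor from rows 1, 2, columns 1, 2 is 3·(-18) - 12·1 = -54 - 12 = -66 ≠ 0, so rank(C) = 2.
rank(C) = 2 < n = 3, so the pair (A, B) is not completely controllable.

2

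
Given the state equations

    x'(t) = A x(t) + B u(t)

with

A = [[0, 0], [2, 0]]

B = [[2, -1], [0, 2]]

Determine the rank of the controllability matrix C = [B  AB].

AB = [[0, 0], [4, -2]]
Controllability matrix C = [B  AB] = [[2, -1, 0, 0], [0, 2, 4, -2]]
Take the 2×2 submatrix of C formed by columns 1, 2: [[2, -1], [0, 2]]. Its determinant is 2·2 - (-1)·0 = 4 - 0 = 4 ≠ 0.
So rank(C) ≥ 2; since C has 2 rows, rank(C) = 2.
rank(C) = 2 = n, so the pair (A, B) is completely controllable.

2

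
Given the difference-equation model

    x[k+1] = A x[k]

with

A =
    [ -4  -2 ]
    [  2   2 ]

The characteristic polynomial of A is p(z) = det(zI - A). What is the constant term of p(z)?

-4

For a 2×2 matrix, det(zI - A) = z^2 - (tr A)z + det A.
tr A = -2, det A = -4.
So p(z) = z^2 + 2z - 4.
The constant term is -4.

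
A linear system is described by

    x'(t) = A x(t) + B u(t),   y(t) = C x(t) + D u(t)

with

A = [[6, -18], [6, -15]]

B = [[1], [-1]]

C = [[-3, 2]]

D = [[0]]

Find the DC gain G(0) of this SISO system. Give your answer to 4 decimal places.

-4.1667

G(0) = C(-A)^{-1}B + D = -C A^{-1} B + D.
det A = 18, so A^{-1} = (1/18)·adj(A) = [[-5/6, 1], [-1/3, 1/3]]
A^{-1} B = [-11/6, -2/3]^T
C A^{-1} B = 25/6
G(0) = D - C A^{-1} B = 0 - (25/6) = -25/6 ≈ -4.1667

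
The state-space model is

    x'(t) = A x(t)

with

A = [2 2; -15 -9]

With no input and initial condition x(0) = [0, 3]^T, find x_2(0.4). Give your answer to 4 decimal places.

-0.8838

det(sI - A) = s^2 - (tr A)s + det A, with tr A = 2 + (-9) = -7 and det A = 2·(-9) - 2·(-15) = -18 - (-30) = 12.
So p(s) = det(sI - A) = s^2 + 7s + 12.
Factor s^2 + 7s + 12: two numbers with sum -7 and product 12 are -3 and -4, so s^2 + 7s + 12 = (s + 3)(s + 4).
Hence p(s) = (s + 3) (s + 4), with roots -4, -3.
The eigenvalues -4, -3 are distinct and real, so A is diagonalisable and x(t) = e^{At} x(0) = V diag(e^{λ_i t}) V^{-1} x(0), where the columns of V are the eigenvectors.
λ = -4: A - (-4)I = [[6, 2], [-15, -5]]. Row 1 gives 6·v1 + 2·v2 = 0, so take v_1 = [1, -3]^T.
λ = -3: A - (-3)I = [[5, 2], [-15, -6]]. Row 1 gives 5·v1 + 2·v2 = 0, so take v_2 = [2, -5]^T.
V = [v_1 v_2] = [[1, 2], [-3, -5]] has det V = 1, so V^{-1} = adj(V)/det V = [[-5, -2], [3, 1]].
Modal coordinates z(0) = V^{-1} x(0): (-5)·0 + (-2)·3 = -6; 3·0 + 1·3 = 3; so z(0) = [-6, 3]^T.
x_2(t) = Σ_i (v_i)_2 · z_i(0) · e^{λ_i t} (row 2 of V times the modal terms).
x_2(0.4) = (-3)·(-6)·e^{-4·0.4} + (-5)·3·e^{-3·0.4} = 18·0.201897 + (-15)·0.301194 = -0.8838.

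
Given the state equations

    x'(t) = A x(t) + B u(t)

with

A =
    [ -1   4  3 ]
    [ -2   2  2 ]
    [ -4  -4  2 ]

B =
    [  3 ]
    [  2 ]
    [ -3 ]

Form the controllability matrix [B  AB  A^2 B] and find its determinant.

2720

AB = [[-4], [-8], [-26]]
A^2B = [[-106], [-60], [-4]]
Controllability matrix C = [B  AB  A^2B] = [[3, -4, -106], [2, -8, -60], [-3, -26, -4]]
Expanding along the first row, det(C) = 3·((-8)·(-4) - (-60)·(-26)) - (-4)·(2·(-4) - (-60)·(-3)) + (-106)·(2·(-26) - (-8)·(-3)) = 3·(-1528) - (-4)·(-188) + (-106)·(-76) = 2720
Since det(C) ≠ 0, rank(C) = 3 and the system is completely controllable.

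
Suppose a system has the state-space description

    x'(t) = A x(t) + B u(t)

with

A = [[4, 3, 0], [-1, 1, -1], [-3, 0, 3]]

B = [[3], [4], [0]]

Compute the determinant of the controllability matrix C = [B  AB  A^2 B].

AB = [[24], [1], [-9]]
A^2B = [[99], [-14], [-99]]
Controllability matrix C = [B  AB  A^2B] = [[3, 24, 99], [4, 1, -14], [0, -9, -99]]
Expanding along the first row, det(C) = 3·(1·(-99) - (-14)·(-9)) - 24·(4·(-99) - (-14)·0) + 99·(4·(-9) - 1·0) = 3·(-225) - 24·(-396) + 99·(-36) = 5265
Since det(C) ≠ 0, rank(C) = 3 and the system is completely controllable.

5265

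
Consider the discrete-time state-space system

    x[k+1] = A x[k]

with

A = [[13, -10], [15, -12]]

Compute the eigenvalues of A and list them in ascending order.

det(zI - A) = z^2 - (tr A)z + det A, with tr A = 13 + (-12) = 1 and det A = 13·(-12) - (-10)·15 = -156 - (-150) = -6.
So p(z) = det(zI - A) = z^2 - z - 6.
Factor z^2 - z - 6: two numbers with sum 1 and product -6 are 3 and -2, so z^2 - z - 6 = (z - 3)(z + 2).
Hence p(z) = (z - 3) (z + 2), with roots -2, 3.

-2, 3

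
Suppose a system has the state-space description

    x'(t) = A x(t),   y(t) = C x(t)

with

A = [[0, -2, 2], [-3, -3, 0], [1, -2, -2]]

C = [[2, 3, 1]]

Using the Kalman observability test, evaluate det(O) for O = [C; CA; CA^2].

423

CA = [[-8, -15, 2]]
CA^2 = [[47, 57, -20]]
Observability matrix O = [C; CA; CA^2] = [[2, 3, 1], [-8, -15, 2], [47, 57, -20]]
Expanding along the first row, det(O) = 2·((-15)·(-20) - 2·57) - 3·((-8)·(-20) - 2·47) + 1·((-8)·57 - (-15)·47) = 2·186 - 3·66 + 1·249 = 423
Since det(O) ≠ 0, rank(O) = 3 and the system is completely observable.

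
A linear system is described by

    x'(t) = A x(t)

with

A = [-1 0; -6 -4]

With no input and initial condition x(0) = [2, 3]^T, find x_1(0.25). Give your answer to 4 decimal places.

det(sI - A) = s^2 - (tr A)s + det A, with tr A = (-1) + (-4) = -5 and det A = (-1)·(-4) - 0·(-6) = 4 - 0 = 4.
So p(s) = det(sI - A) = s^2 + 5s + 4.
Factor s^2 + 5s + 4: two numbers with sum -5 and product 4 are -1 and -4, so s^2 + 5s + 4 = (s + 1)(s + 4).
Hence p(s) = (s + 1) (s + 4), with roots -4, -1.
The eigenvalues -4, -1 are distinct and real, so A is diagonalisable and x(t) = e^{At} x(0) = V diag(e^{λ_i t}) V^{-1} x(0), where the columns of V are the eigenvectors.
λ = -4: A - (-4)I = [[3, 0], [-6, 0]]. Row 1 gives 3·v1 + 0·v2 = 0, so take v_1 = [0, 1]^T.
λ = -1: A - (-1)I = [[0, 0], [-6, -3]]. Row 2 gives (-6)·v1 + (-3)·v2 = 0, so take v_2 = [-1, 2]^T.
V = [v_1 v_2] = [[0, -1], [1, 2]] has det V = 1, so V^{-1} = adj(V)/det V = [[2, 1], [-1, 0]].
Modal coordinates z(0) = V^{-1} x(0): 2·2 + 1·3 = 7; (-1)·2 + 0·3 = -2; so z(0) = [7, -2]^T.
x_1(t) = Σ_i (v_i)_1 · z_i(0) · e^{λ_i t} (row 1 of V times the modal terms).
x_1(0.25) = 0·7·e^{-4·0.25} + (-1)·(-2)·e^{-1·0.25} = 0·0.367879 + 2·0.778801 = 1.5576.

1.5576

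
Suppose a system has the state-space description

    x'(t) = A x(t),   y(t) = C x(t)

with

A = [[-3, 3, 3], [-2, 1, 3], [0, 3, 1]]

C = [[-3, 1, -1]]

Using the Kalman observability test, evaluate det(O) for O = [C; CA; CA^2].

-204

CA = [[7, -11, -7]]
CA^2 = [[1, -11, -19]]
Observability matrix O = [C; CA; CA^2] = [[-3, 1, -1], [7, -11, -7], [1, -11, -19]]
Expanding along the first row, det(O) = (-3)·((-11)·(-19) - (-7)·(-11)) - 1·(7·(-19) - (-7)·1) + (-1)·(7·(-11) - (-11)·1) = (-3)·132 - 1·(-126) + (-1)·(-66) = -204
Since det(O) ≠ 0, rank(O) = 3 and the system is completely observable.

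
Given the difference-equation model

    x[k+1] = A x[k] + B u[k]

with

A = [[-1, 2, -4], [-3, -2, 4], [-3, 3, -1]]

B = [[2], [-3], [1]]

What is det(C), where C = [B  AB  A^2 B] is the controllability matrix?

AB = [[-12], [4], [-16]]
A^2B = [[84], [-36], [64]]
Controllability matrix C = [B  AB  A^2B] = [[2, -12, 84], [-3, 4, -36], [1, -16, 64]]
Expanding along the first row, det(C) = 2·(4·64 - (-36)·(-16)) - (-12)·((-3)·64 - (-36)·1) + 84·((-3)·(-16) - 4·1) = 2·(-320) - (-12)·(-156) + 84·44 = 1184
Since det(C) ≠ 0, rank(C) = 3 and the system is completely controllable.

1184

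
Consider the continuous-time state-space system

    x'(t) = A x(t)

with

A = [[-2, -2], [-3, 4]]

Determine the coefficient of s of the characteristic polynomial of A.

For a 2×2 matrix, det(sI - A) = s^2 - (tr A)s + det A.
tr A = 2, det A = -14.
So p(s) = s^2 - 2s - 14.
The coefficient of s is -2.

-2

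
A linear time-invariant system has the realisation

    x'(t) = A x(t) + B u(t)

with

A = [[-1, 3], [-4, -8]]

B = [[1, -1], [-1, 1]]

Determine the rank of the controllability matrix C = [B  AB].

AB = [[-4, 4], [4, -4]]
Controllability matrix C = [B  AB] = [[1, -1, -4, 4], [-1, 1, 4, -4]]
Every column of C is a scalar multiple of column 1 = [1, -1] (multipliers 1, -1, -4, 4), so the columns span a one-dimensional space.
C ≠ 0, hence rank(C) = 1.
rank(C) = 1 < n = 2, so the pair (A, B) is not completely controllable.

1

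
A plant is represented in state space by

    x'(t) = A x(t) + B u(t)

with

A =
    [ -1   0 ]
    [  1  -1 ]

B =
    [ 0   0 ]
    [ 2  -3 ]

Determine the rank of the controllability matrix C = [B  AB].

AB = [[0, 0], [-2, 3]]
Controllability matrix C = [B  AB] = [[0, 0, 0, 0], [2, -3, -2, 3]]
Every column of C is a scalar multiple of column 1 = [0, 2] (multipliers 1, -3/2, -1, 3/2), so the columns span a one-dimensional space.
C ≠ 0, hence rank(C) = 1.
rank(C) = 1 < n = 2, so the pair (A, B) is not completely controllable.

1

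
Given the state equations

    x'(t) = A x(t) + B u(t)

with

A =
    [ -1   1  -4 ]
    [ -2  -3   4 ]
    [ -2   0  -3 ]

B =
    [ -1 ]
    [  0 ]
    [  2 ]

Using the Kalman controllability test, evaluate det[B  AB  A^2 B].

-344

AB = [[-7], [10], [-4]]
A^2B = [[33], [-32], [26]]
Controllability matrix C = [B  AB  A^2B] = [[-1, -7, 33], [0, 10, -32], [2, -4, 26]]
Expanding along the first row, det(C) = (-1)·(10·26 - (-32)·(-4)) - (-7)·(0·26 - (-32)·2) + 33·(0·(-4) - 10·2) = (-1)·132 - (-7)·64 + 33·(-20) = -344
Since det(C) ≠ 0, rank(C) = 3 and the system is completely controllable.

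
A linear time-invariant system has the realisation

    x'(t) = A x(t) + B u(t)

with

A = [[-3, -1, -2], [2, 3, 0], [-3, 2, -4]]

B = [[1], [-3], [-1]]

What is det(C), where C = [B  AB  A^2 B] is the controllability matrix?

AB = [[2], [-7], [-5]]
A^2B = [[11], [-17], [0]]
Controllability matrix C = [B  AB  A^2B] = [[1, 2, 11], [-3, -7, -17], [-1, -5, 0]]
Expanding along the first row, det(C) = 1·((-7)·0 - (-17)·(-5)) - 2·((-3)·0 - (-17)·(-1)) + 11·((-3)·(-5) - (-7)·(-1)) = 1·(-85) - 2·(-17) + 11·8 = 37
Since det(C) ≠ 0, rank(C) = 3 and the system is completely controllable.

37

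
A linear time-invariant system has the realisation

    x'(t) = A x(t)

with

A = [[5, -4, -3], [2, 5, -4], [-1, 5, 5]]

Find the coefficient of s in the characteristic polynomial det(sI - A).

Expand det(sI - A) for the 3×3 matrix.
p(s) = s^3 - 15s^2 + 100s - 204.
(Check: constant term = det(-A) = (-1)^3 det A = -204; coefficient of s^2 = -tr A = -15.)
The coefficient of s is 100.

100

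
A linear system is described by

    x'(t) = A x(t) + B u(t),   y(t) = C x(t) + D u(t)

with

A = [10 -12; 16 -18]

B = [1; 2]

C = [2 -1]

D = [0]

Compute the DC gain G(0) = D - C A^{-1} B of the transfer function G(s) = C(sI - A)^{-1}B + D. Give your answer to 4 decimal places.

-0.6667

G(0) = C(-A)^{-1}B + D = -C A^{-1} B + D.
det A = 12, so A^{-1} = (1/12)·adj(A) = [[-3/2, 1], [-4/3, 5/6]]
A^{-1} B = [1/2, 1/3]^T
C A^{-1} B = 2/3
G(0) = D - C A^{-1} B = 0 - (2/3) = -2/3 ≈ -0.6667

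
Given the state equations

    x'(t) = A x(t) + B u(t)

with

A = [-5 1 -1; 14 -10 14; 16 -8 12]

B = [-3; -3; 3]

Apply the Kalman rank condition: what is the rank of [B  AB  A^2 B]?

AB = [[9], [30], [12]]
A^2B = [[-27], [-6], [48]]
Controllability matrix C = [B  AB  A^2B] = [[-3, 9, -27], [-3, 30, -6], [3, 12, 48]]
The rows r1, r2, r3 of C are linearly dependent: 2·r1 - r2 + r3 = 0 (check each entry), so rank(C) ≤ 2.
The 2×2 minor from rows 1, 2, columns 1, 2 is (-3)·30 - 9·(-3) = -90 - (-27) = -63 ≠ 0, so rank(C) = 2.
rank(C) = 2 < n = 3, so the pair (A, B) is not completely controllable.

2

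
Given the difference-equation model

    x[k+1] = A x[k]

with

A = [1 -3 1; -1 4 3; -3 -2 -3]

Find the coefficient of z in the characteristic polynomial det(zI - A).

Expand det(zI - A) for the 3×3 matrix.
p(z) = z^3 - 2z^2 - 5z - 44.
(Check: constant term = det(-A) = (-1)^3 det A = -44; coefficient of z^2 = -tr A = -2.)
The coefficient of z is -5.

-5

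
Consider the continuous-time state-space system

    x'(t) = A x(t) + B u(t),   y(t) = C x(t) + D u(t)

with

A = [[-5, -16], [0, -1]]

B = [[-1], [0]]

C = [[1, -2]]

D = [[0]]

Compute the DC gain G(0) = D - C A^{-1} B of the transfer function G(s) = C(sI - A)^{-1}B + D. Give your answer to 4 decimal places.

-0.2000

G(0) = C(-A)^{-1}B + D = -C A^{-1} B + D.
det A = 5, so A^{-1} = (1/5)·adj(A) = [[-1/5, 16/5], [0, -1]]
A^{-1} B = [1/5, 0]^T
C A^{-1} B = 1/5
G(0) = D - C A^{-1} B = 0 - (1/5) = -1/5 ≈ -0.2000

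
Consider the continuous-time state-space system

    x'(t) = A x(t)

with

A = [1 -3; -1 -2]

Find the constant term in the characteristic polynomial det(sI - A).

For a 2×2 matrix, det(sI - A) = s^2 - (tr A)s + det A.
tr A = -1, det A = -5.
So p(s) = s^2 + s - 5.
The constant term is -5.

-5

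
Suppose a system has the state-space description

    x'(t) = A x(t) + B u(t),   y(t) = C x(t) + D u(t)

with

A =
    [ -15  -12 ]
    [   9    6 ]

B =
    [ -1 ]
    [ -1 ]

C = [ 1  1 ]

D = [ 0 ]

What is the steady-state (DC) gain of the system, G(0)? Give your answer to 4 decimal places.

-0.3333

G(0) = C(-A)^{-1}B + D = -C A^{-1} B + D.
det A = 18, so A^{-1} = (1/18)·adj(A) = [[1/3, 2/3], [-1/2, -5/6]]
A^{-1} B = [-1, 4/3]^T
C A^{-1} B = 1/3
G(0) = D - C A^{-1} B = 0 - (1/3) = -1/3 ≈ -0.3333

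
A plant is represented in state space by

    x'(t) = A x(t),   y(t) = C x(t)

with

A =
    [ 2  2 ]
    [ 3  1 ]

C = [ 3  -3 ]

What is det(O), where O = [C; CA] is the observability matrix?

CA = [[-3, 3]]
Observability matrix O = [C; CA] = [[3, -3], [-3, 3]]
det(O) = 3·3 - (-3)·(-3) = 9 - 9 = 0
Since det(O) = 0, rank(O) < 2 and the system is not completely observable.

0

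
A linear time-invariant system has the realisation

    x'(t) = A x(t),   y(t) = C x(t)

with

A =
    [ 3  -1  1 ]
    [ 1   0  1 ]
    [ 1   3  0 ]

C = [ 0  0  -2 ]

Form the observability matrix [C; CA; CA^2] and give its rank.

CA = [[-2, -6, 0]]
CA^2 = [[-12, 2, -8]]
Observability matrix O = [C; CA; CA^2] = [[0, 0, -2], [-2, -6, 0], [-12, 2, -8]]
det(O) = 0·((-6)·(-8) - 0·2) - 0·((-2)·(-8) - 0·(-12)) + (-2)·((-2)·2 - (-6)·(-12)) = 0·48 - 0·16 + (-2)·(-76) = 152 ≠ 0, so rank(O) = 3.
rank(O) = 3 = n, so the pair (A, C) is completely observable.

3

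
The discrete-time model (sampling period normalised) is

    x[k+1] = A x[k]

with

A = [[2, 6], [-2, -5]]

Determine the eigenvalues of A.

-2, -1

det(zI - A) = z^2 - (tr A)z + det A, with tr A = 2 + (-5) = -3 and det A = 2·(-5) - 6·(-2) = -10 - (-12) = 2.
So p(z) = det(zI - A) = z^2 + 3z + 2.
Factor z^2 + 3z + 2: two numbers with sum -3 and product 2 are -1 and -2, so z^2 + 3z + 2 = (z + 1)(z + 2).
Hence p(z) = (z + 1) (z + 2), with roots -2, -1.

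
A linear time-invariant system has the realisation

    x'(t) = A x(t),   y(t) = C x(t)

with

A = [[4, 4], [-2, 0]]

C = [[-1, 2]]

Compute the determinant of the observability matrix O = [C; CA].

20

CA = [[-8, -4]]
Observability matrix O = [C; CA] = [[-1, 2], [-8, -4]]
det(O) = (-1)·(-4) - 2·(-8) = 4 - (-16) = 20
Since det(O) ≠ 0, rank(O) = 2 and the system is completely observable.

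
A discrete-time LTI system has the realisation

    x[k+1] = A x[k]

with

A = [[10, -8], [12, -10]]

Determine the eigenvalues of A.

-2, 2

det(zI - A) = z^2 - (tr A)z + det A, with tr A = 10 + (-10) = 0 and det A = 10·(-10) - (-8)·12 = -100 - (-96) = -4.
So p(z) = det(zI - A) = z^2 - 4.
Factor z^2 - 4: two numbers with sum 0 and product -4 are 2 and -2, so z^2 - 4 = (z - 2)(z + 2).
Hence p(z) = (z - 2) (z + 2), with roots -2, 2.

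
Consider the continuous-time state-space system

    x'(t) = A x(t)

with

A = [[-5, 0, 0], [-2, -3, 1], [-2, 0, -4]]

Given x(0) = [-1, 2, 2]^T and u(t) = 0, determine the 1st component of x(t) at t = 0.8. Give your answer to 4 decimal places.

det(sI - A) = s^3 - (tr A)s^2 + (M11 + M22 + M33)s - det A, where Mii is the 2×2 principal minor of A obtained by deleting row i and column i.
tr A = (-5) + (-3) + (-4) = -12; M11 = (-3)·(-4) - 1·0 = 12 - 0 = 12; M22 = (-5)·(-4) - 0·(-2) = 20 - 0 = 20; M33 = (-5)·(-3) - 0·(-2) = 15 - 0 = 15; sum of minors = 47.
det A = (-5)·((-3)·(-4) - 1·0) - 0·((-2)·(-4) - 1·(-2)) + 0·((-2)·0 - (-3)·(-2)) = (-5)·12 - 0·10 + 0·(-6) = -60.
So p(s) = det(sI - A) = s^3 + 12s^2 + 47s + 60.
Rational-root test: any integer root divides 60. Testing small divisors, s = -3 works: p(-3) = -27 + 108 + (-141) + 60 = 0, so (s + 3) is a factor.
Dividing, p(s) = (s + 3)(s^2 + 9s + 20).
Factor s^2 + 9s + 20: two numbers with sum -9 and product 20 are -4 and -5, so s^2 + 9s + 20 = (s + 4)(s + 5).
Hence p(s) = (s + 3) (s + 4) (s + 5), with roots -5, -4, -3.
The eigenvalues -5, -4, -3 are distinct and real, so A is diagonalisable and x(t) = e^{At} x(0) = V diag(e^{λ_i t}) V^{-1} x(0), where the columns of V are the eigenvectors.
λ = -5: A - (-5)I = [[0, 0, 0], [-2, 2, 1], [-2, 0, 1]]. v must be orthogonal to every row; (row 2) × (row 3) = [2, 0, 4], so take v_1 = [1, 0, 2]^T.
λ = -4: A - (-4)I = [[-1, 0, 0], [-2, 1, 1], [-2, 0, 0]]. v must be orthogonal to every row; (row 1) × (row 2) = [0, 1, -1], so take v_2 = [0, 1, -1]^T.
λ = -3: A - (-3)I = [[-2, 0, 0], [-2, 0, 1], [-2, 0, -1]]. v must be orthogonal to every row; (row 1) × (row 2) = [0, 2, 0], so take v_3 = [0, 1, 0]^T.
V = [v_1 v_2 v_3] = [[1, 0, 0], [0, 1, 1], [2, -1, 0]] has det V = 1, so V^{-1} = adj(V)/det V = [[1, 0, 0], [2, 0, -1], [-2, 1, 1]].
Modal coordinates z(0) = V^{-1} x(0): 1·(-1) + 0·2 + 0·2 = -1; 2·(-1) + 0·2 + (-1)·2 = -4; (-2)·(-1) + 1·2 + 1·2 = 6; so z(0) = [-1, -4, 6]^T.
x_1(t) = Σ_i (v_i)_1 · z_i(0) · e^{λ_i t} (row 1 of V times the modal terms).
x_1(0.8) = 1·(-1)·e^{-5·0.8} + 0·(-4)·e^{-4·0.8} + 0·6·e^{-3·0.8} = (-1)·0.018316 + 0·0.040762 + 0·0.090718 = -0.0183.

-0.0183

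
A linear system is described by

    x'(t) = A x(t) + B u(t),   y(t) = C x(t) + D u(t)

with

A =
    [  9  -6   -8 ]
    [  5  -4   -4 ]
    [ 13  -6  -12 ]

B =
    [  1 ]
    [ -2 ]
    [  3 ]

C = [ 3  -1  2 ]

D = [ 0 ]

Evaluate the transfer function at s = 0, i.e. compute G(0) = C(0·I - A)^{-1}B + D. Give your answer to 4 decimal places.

G(0) = C(-A)^{-1}B + D = -C A^{-1} B + D.
det A = -8, so A^{-1} = (1/-8)·adj(A) = [[-3, 3, 1], [-1, 1/2, 1/2], [-11/4, 3, 3/4]]
A^{-1} B = [-6, -1/2, -13/2]^T
C A^{-1} B = -61/2
G(0) = D - C A^{-1} B = 0 - (-61/2) = 61/2 ≈ 30.5000

30.5000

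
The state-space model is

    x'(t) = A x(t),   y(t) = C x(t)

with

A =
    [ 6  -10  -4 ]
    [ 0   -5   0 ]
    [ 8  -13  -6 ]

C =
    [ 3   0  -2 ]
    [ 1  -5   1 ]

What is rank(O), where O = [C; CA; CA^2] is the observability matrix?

2

CA = [[2, -4, 0], [14, 2, -10]]
CA^2 = [[12, 0, -8], [4, -20, 4]]
Observability matrix O = [C; CA; CA^2] = [[3, 0, -2], [1, -5, 1], [2, -4, 0], [14, 2, -10], [12, 0, -8], [4, -20, 4]]
The columns c1, c2, c3 of O are linearly dependent: 2·c1 + c2 + 3·c3 = 0 (check each entry), so rank(O) ≤ 2.
The 2×2 minor from rows 1, 2, columns 1, 2 is 3·(-5) - 0·1 = -15 - 0 = -15 ≠ 0, so rank(O) = 2.
rank(O) = 2 < n = 3, so the pair (A, C) is not completely observable.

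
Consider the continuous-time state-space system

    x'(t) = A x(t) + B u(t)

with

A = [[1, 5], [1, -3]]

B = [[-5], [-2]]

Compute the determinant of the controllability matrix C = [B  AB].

AB = [[-15], [1]]
Controllability matrix C = [B  AB] = [[-5, -15], [-2, 1]]
det(C) = (-5)·1 - (-15)·(-2) = -5 - 30 = -35
Since det(C) ≠ 0, rank(C) = 2 and the system is completely controllable.

-35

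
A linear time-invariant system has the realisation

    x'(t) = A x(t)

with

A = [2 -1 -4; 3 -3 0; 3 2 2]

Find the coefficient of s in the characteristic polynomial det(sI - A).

7

Expand det(sI - A) for the 3×3 matrix.
p(s) = s^3 - s^2 + 7s + 66.
(Check: constant term = det(-A) = (-1)^3 det A = 66; coefficient of s^2 = -tr A = -1.)
The coefficient of s is 7.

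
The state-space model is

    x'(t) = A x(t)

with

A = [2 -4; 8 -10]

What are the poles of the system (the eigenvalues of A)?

det(sI - A) = s^2 - (tr A)s + det A, with tr A = 2 + (-10) = -8 and det A = 2·(-10) - (-4)·8 = -20 - (-32) = 12.
So p(s) = det(sI - A) = s^2 + 8s + 12.
Factor s^2 + 8s + 12: two numbers with sum -8 and product 12 are -2 and -6, so s^2 + 8s + 12 = (s + 2)(s + 6).
Hence p(s) = (s + 2) (s + 6), with roots -6, -2.
All eigenvalues have negative real part, so the system is asymptotically stable.

-6, -2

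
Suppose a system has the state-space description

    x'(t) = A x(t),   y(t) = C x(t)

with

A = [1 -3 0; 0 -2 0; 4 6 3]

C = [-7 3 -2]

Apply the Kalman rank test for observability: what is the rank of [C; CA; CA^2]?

2

CA = [[-15, 3, -6]]
CA^2 = [[-39, 3, -18]]
Observability matrix O = [C; CA; CA^2] = [[-7, 3, -2], [-15, 3, -6], [-39, 3, -18]]
The columns c1, c2, c3 of O are linearly dependent: -c1 - c2 + 2·c3 = 0 (check each entry), so rank(O) ≤ 2.
The 2×2 minor from rows 1, 2, columns 1, 2 is (-7)·3 - 3·(-15) = -21 - (-45) = 24 ≠ 0, so rank(O) = 2.
rank(O) = 2 < n = 3, so the pair (A, C) is not completely observable.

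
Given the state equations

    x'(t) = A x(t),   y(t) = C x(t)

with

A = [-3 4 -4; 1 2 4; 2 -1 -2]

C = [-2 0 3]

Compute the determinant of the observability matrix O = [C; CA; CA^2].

CA = [[12, -11, 2]]
CA^2 = [[-43, 24, -96]]
Observability matrix O = [C; CA; CA^2] = [[-2, 0, 3], [12, -11, 2], [-43, 24, -96]]
Expanding along the first row, det(O) = (-2)·((-11)·(-96) - 2·24) - 0·(12·(-96) - 2·(-43)) + 3·(12·24 - (-11)·(-43)) = (-2)·1008 - 0·(-1066) + 3·(-185) = -2571
Since det(O) ≠ 0, rank(O) = 3 and the system is completely observable.

-2571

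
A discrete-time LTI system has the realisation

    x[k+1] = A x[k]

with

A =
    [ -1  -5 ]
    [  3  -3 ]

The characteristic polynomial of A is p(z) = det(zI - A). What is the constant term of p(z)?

For a 2×2 matrix, det(zI - A) = z^2 - (tr A)z + det A.
tr A = -4, det A = 18.
So p(z) = z^2 + 4z + 18.
The constant term is 18.

18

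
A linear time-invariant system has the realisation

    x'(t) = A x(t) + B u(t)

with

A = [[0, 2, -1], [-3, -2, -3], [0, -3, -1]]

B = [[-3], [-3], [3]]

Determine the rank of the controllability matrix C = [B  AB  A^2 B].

AB = [[-9], [6], [6]]
A^2B = [[6], [-3], [-24]]
Controllability matrix C = [B  AB  A^2B] = [[-3, -9, 6], [-3, 6, -3], [3, 6, -24]]
det(C) = (-3)·(6·(-24) - (-3)·6) - (-9)·((-3)·(-24) - (-3)·3) + 6·((-3)·6 - 6·3) = (-3)·(-126) - (-9)·81 + 6·(-36) = 891 ≠ 0, so rank(C) = 3.
rank(C) = 3 = n, so the pair (A, B) is completely controllable.

3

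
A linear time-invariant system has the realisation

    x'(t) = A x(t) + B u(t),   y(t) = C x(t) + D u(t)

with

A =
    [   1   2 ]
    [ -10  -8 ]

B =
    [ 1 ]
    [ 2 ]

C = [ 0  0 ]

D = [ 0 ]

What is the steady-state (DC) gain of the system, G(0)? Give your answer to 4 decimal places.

0.0000

G(0) = C(-A)^{-1}B + D = -C A^{-1} B + D.
det A = 12, so A^{-1} = (1/12)·adj(A) = [[-2/3, -1/6], [5/6, 1/12]]
A^{-1} B = [-1, 1]^T
C A^{-1} B = 0
G(0) = D - C A^{-1} B = 0 - (0) = 0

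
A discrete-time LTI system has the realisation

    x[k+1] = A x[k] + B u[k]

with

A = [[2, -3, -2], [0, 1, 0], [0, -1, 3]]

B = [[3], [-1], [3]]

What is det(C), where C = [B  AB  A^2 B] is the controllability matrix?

98

AB = [[3], [-1], [10]]
A^2B = [[-11], [-1], [31]]
Controllability matrix C = [B  AB  A^2B] = [[3, 3, -11], [-1, -1, -1], [3, 10, 31]]
Expanding along the first row, det(C) = 3·((-1)·31 - (-1)·10) - 3·((-1)·31 - (-1)·3) + (-11)·((-1)·10 - (-1)·3) = 3·(-21) - 3·(-28) + (-11)·(-7) = 98
Since det(C) ≠ 0, rank(C) = 3 and the system is completely controllable.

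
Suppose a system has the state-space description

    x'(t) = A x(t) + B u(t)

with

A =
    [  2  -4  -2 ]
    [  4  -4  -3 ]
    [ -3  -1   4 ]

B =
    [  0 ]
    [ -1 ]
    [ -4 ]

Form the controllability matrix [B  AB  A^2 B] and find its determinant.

AB = [[12], [16], [-15]]
A^2B = [[-10], [29], [-112]]
Controllability matrix C = [B  AB  A^2B] = [[0, 12, -10], [-1, 16, 29], [-4, -15, -112]]
Expanding along the first row, det(C) = 0·(16·(-112) - 29·(-15)) - 12·((-1)·(-112) - 29·(-4)) + (-10)·((-1)·(-15) - 16·(-4)) = 0·(-1357) - 12·228 + (-10)·79 = -3526
Since det(C) ≠ 0, rank(C) = 3 and the system is completely controllable.

-3526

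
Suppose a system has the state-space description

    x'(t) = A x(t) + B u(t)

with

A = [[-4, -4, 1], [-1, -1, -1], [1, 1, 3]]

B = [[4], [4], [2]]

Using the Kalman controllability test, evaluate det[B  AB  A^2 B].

10368

AB = [[-30], [-10], [14]]
A^2B = [[174], [26], [2]]
Controllability matrix C = [B  AB  A^2B] = [[4, -30, 174], [4, -10, 26], [2, 14, 2]]
Expanding along the first row, det(C) = 4·((-10)·2 - 26·14) - (-30)·(4·2 - 26·2) + 174·(4·14 - (-10)·2) = 4·(-384) - (-30)·(-44) + 174·76 = 10368
Since det(C) ≠ 0, rank(C) = 3 and the system is completely controllable.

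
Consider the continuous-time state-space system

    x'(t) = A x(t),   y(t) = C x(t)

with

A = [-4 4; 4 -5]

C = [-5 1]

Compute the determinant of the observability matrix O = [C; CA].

101

CA = [[24, -25]]
Observability matrix O = [C; CA] = [[-5, 1], [24, -25]]
det(O) = (-5)·(-25) - 1·24 = 125 - 24 = 101
Since det(O) ≠ 0, rank(O) = 2 and the system is completely observable.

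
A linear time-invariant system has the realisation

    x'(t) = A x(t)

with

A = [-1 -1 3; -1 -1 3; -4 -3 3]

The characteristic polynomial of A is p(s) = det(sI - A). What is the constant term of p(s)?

Expand det(sI - A) for the 3×3 matrix.
p(s) = s^3 - s^2 + 15s.
(Check: constant term = det(-A) = (-1)^3 det A = 0; coefficient of s^2 = -tr A = -1.)
The constant term is 0.

0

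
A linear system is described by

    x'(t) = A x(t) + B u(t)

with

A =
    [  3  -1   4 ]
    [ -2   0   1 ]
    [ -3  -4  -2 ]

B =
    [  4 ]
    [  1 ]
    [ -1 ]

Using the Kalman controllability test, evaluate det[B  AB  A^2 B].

AB = [[7], [-9], [-14]]
A^2B = [[-26], [-28], [43]]
Controllability matrix C = [B  AB  A^2B] = [[4, 7, -26], [1, -9, -28], [-1, -14, 43]]
Expanding along the first row, det(C) = 4·((-9)·43 - (-28)·(-14)) - 7·(1·43 - (-28)·(-1)) + (-26)·(1·(-14) - (-9)·(-1)) = 4·(-779) - 7·15 + (-26)·(-23) = -2623
Since det(C) ≠ 0, rank(C) = 3 and the system is completely controllable.

-2623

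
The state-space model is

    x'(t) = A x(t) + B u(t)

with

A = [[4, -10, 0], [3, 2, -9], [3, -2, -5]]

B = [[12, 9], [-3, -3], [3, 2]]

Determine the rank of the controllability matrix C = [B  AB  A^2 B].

2

AB = [[78, 66], [3, 3], [27, 23]]
A^2B = [[282, 234], [-3, -3], [93, 77]]
Controllability matrix C = [B  AB  A^2B] = [[12, 9, 78, 66, 282, 234], [-3, -3, 3, 3, -3, -3], [3, 2, 27, 23, 93, 77]]
The rows r1, r2, r3 of C are linearly dependent: -r1 - r2 + 3·r3 = 0 (check each entry), so rank(C) ≤ 2.
The 2×2 minor from rows 1, 2, columns 1, 2 is 12·(-3) - 9·(-3) = -36 - (-27) = -9 ≠ 0, so rank(C) = 2.
rank(C) = 2 < n = 3, so the pair (A, B) is not completely controllable.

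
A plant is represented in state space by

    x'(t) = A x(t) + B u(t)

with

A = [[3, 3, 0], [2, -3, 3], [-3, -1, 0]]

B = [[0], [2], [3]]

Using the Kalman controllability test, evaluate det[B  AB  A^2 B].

-153

AB = [[6], [3], [-2]]
A^2B = [[27], [-3], [-21]]
Controllability matrix C = [B  AB  A^2B] = [[0, 6, 27], [2, 3, -3], [3, -2, -21]]
Expanding along the first row, det(C) = 0·(3·(-21) - (-3)·(-2)) - 6·(2·(-21) - (-3)·3) + 27·(2·(-2) - 3·3) = 0·(-69) - 6·(-33) + 27·(-13) = -153
Since det(C) ≠ 0, rank(C) = 3 and the system is completely controllable.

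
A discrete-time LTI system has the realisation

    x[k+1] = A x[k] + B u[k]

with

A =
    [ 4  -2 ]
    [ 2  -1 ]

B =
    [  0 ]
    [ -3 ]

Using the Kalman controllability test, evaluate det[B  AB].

AB = [[6], [3]]
Controllability matrix C = [B  AB] = [[0, 6], [-3, 3]]
det(C) = 0·3 - 6·(-3) = 0 - (-18) = 18
Since det(C) ≠ 0, rank(C) = 2 and the system is completely controllable.

18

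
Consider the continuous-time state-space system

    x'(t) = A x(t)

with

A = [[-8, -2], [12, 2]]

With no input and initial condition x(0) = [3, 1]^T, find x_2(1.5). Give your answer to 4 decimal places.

det(sI - A) = s^2 - (tr A)s + det A, with tr A = (-8) + 2 = -6 and det A = (-8)·2 - (-2)·12 = -16 - (-24) = 8.
So p(s) = det(sI - A) = s^2 + 6s + 8.
Factor s^2 + 6s + 8: two numbers with sum -6 and product 8 are -2 and -4, so s^2 + 6s + 8 = (s + 2)(s + 4).
Hence p(s) = (s + 2) (s + 4), with roots -4, -2.
The eigenvalues -4, -2 are distinct and real, so A is diagonalisable and x(t) = e^{At} x(0) = V diag(e^{λ_i t}) V^{-1} x(0), where the columns of V are the eigenvectors.
λ = -4: A - (-4)I = [[-4, -2], [12, 6]]. Row 1 gives (-4)·v1 + (-2)·v2 = 0, so take v_1 = [-1, 2]^T.
λ = -2: A - (-2)I = [[-6, -2], [12, 4]]. Row 1 gives (-6)·v1 + (-2)·v2 = 0, so take v_2 = [-1, 3]^T.
V = [v_1 v_2] = [[-1, -1], [2, 3]] has det V = -1, so V^{-1} = adj(V)/det V = [[-3, -1], [2, 1]].
Modal coordinates z(0) = V^{-1} x(0): (-3)·3 + (-1)·1 = -10; 2·3 + 1·1 = 7; so z(0) = [-10, 7]^T.
x_2(t) = Σ_i (v_i)_2 · z_i(0) · e^{λ_i t} (row 2 of V times the modal terms).
x_2(1.5) = 2·(-10)·e^{-4·1.5} + 3·7·e^{-2·1.5} = (-20)·0.00247875 + 21·0.04978707 = 0.9960.

0.9960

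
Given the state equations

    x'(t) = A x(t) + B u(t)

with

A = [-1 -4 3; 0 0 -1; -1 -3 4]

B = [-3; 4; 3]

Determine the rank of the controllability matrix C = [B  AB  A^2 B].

AB = [[-4], [-3], [3]]
A^2B = [[25], [-3], [25]]
Controllability matrix C = [B  AB  A^2B] = [[-3, -4, 25], [4, -3, -3], [3, 3, 25]]
det(C) = (-3)·((-3)·25 - (-3)·3) - (-4)·(4·25 - (-3)·3) + 25·(4·3 - (-3)·3) = (-3)·(-66) - (-4)·109 + 25·21 = 1159 ≠ 0, so rank(C) = 3.
rank(C) = 3 = n, so the pair (A, B) is completely controllable.

3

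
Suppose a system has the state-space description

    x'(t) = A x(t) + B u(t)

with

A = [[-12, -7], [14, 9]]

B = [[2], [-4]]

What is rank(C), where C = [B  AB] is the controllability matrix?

AB = [[4], [-8]]
Controllability matrix C = [B  AB] = [[2, 4], [-4, -8]]
Every column of C is a scalar multiple of column 1 = [2, -4] (multipliers 1, 2), so the columns span a one-dimensional space.
C ≠ 0, hence rank(C) = 1.
rank(C) = 1 < n = 2, so the pair (A, B) is not completely controllable.

1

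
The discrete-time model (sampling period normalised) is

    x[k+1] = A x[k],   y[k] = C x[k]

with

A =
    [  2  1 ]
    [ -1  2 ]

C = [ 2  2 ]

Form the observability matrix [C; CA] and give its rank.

2

CA = [[2, 6]]
Observability matrix O = [C; CA] = [[2, 2], [2, 6]]
det(O) = 2·6 - 2·2 = 12 - 4 = 8 ≠ 0, so rank(O) = 2.
rank(O) = 2 = n, so the pair (A, C) is completely observable.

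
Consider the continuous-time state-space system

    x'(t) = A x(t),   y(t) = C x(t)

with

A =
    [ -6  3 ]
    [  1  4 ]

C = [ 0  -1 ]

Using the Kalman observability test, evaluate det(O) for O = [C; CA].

CA = [[-1, -4]]
Observability matrix O = [C; CA] = [[0, -1], [-1, -4]]
det(O) = 0·(-4) - (-1)·(-1) = 0 - 1 = -1
Since det(O) ≠ 0, rank(O) = 2 and the system is completely observable.

-1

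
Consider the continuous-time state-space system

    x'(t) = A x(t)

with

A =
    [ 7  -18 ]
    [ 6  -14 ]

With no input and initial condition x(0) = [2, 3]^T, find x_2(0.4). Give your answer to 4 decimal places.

det(sI - A) = s^2 - (tr A)s + det A, with tr A = 7 + (-14) = -7 and det A = 7·(-14) - (-18)·6 = -98 - (-108) = 10.
So p(s) = det(sI - A) = s^2 + 7s + 10.
Factor s^2 + 7s + 10: two numbers with sum -7 and product 10 are -2 and -5, so s^2 + 7s + 10 = (s + 2)(s + 5).
Hence p(s) = (s + 2) (s + 5), with roots -5, -2.
The eigenvalues -5, -2 are distinct and real, so A is diagonalisable and x(t) = e^{At} x(0) = V diag(e^{λ_i t}) V^{-1} x(0), where the columns of V are the eigenvectors.
λ = -5: A - (-5)I = [[12, -18], [6, -9]]. Row 1 gives 12·v1 + (-18)·v2 = 0, so take v_1 = [-3, -2]^T.
λ = -2: A - (-2)I = [[9, -18], [6, -12]]. Row 1 gives 9·v1 + (-18)·v2 = 0, so take v_2 = [2, 1]^T.
V = [v_1 v_2] = [[-3, 2], [-2, 1]] has det V = 1, so V^{-1} = adj(V)/det V = [[1, -2], [2, -3]].
Modal coordinates z(0) = V^{-1} x(0): 1·2 + (-2)·3 = -4; 2·2 + (-3)·3 = -5; so z(0) = [-4, -5]^T.
x_2(t) = Σ_i (v_i)_2 · z_i(0) · e^{λ_i t} (row 2 of V times the modal terms).
x_2(0.4) = (-2)·(-4)·e^{-5·0.4} + 1·(-5)·e^{-2·0.4} = 8·0.135335 + (-5)·0.449329 = -1.1640.

-1.1640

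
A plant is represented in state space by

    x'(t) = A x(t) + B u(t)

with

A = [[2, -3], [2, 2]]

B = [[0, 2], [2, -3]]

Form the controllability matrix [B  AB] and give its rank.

2

AB = [[-6, 13], [4, -2]]
Controllability matrix C = [B  AB] = [[0, 2, -6, 13], [2, -3, 4, -2]]
Take the 2×2 submatrix of C formed by columns 1, 2: [[0, 2], [2, -3]]. Its determinant is 0·(-3) - 2·2 = 0 - 4 = -4 ≠ 0.
So rank(C) ≥ 2; since C has 2 rows, rank(C) = 2.
rank(C) = 2 = n, so the pair (A, B) is completely controllable.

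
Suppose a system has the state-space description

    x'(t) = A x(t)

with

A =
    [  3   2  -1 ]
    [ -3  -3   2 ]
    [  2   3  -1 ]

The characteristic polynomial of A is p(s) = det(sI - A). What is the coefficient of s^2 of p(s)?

Expand det(sI - A) for the 3×3 matrix.
p(s) = s^3 + s^2 - 7s + 4.
(Check: constant term = det(-A) = (-1)^3 det A = 4; coefficient of s^2 = -tr A = 1.)
The coefficient of s^2 is 1.

1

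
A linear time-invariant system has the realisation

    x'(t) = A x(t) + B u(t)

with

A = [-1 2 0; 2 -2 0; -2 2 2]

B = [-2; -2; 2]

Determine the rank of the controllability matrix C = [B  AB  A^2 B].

3

AB = [[-2], [0], [4]]
A^2B = [[2], [-4], [12]]
Controllability matrix C = [B  AB  A^2B] = [[-2, -2, 2], [-2, 0, -4], [2, 4, 12]]
det(C) = (-2)·(0·12 - (-4)·4) - (-2)·((-2)·12 - (-4)·2) + 2·((-2)·4 - 0·2) = (-2)·16 - (-2)·(-16) + 2·(-8) = -80 ≠ 0, so rank(C) = 3.
rank(C) = 3 = n, so the pair (A, B) is completely controllable.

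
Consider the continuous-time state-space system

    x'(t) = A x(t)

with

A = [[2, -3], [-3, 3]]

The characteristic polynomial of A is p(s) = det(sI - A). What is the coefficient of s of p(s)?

-5

For a 2×2 matrix, det(sI - A) = s^2 - (tr A)s + det A.
tr A = 5, det A = -3.
So p(s) = s^2 - 5s - 3.
The coefficient of s is -5.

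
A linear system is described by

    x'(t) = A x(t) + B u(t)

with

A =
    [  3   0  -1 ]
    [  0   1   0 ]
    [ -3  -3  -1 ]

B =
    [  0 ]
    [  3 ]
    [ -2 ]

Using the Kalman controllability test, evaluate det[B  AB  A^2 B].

-159

AB = [[2], [3], [-7]]
A^2B = [[13], [3], [-8]]
Controllability matrix C = [B  AB  A^2B] = [[0, 2, 13], [3, 3, 3], [-2, -7, -8]]
Expanding along the first row, det(C) = 0·(3·(-8) - 3·(-7)) - 2·(3·(-8) - 3·(-2)) + 13·(3·(-7) - 3·(-2)) = 0·(-3) - 2·(-18) + 13·(-15) = -159
Since det(C) ≠ 0, rank(C) = 3 and the system is completely controllable.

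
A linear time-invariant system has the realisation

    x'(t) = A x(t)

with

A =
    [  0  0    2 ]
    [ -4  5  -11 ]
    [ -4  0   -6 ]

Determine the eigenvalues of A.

det(sI - A) = s^3 - (tr A)s^2 + (M11 + M22 + M33)s - det A, where Mii is the 2×2 principal minor of A obtained by deleting row i and column i.
tr A = 0 + 5 + (-6) = -1; M11 = 5·(-6) - (-11)·0 = -30 - 0 = -30; M22 = 0·(-6) - 2·(-4) = 0 - (-8) = 8; M33 = 0·5 - 0·(-4) = 0 - 0 = 0; sum of minors = -22.
det A = 0·(5·(-6) - (-11)·0) - 0·((-4)·(-6) - (-11)·(-4)) + 2·((-4)·0 - 5·(-4)) = 0·(-30) - 0·(-20) + 2·20 = 40.
So p(s) = det(sI - A) = s^3 + s^2 - 22s - 40.
Rational-root test: any integer root divides -40. Testing small divisors, s = -2 works: p(-2) = -8 + 4 + 44 + (-40) = 0, so (s + 2) is a factor.
Dividing, p(s) = (s + 2)(s^2 - s - 20).
Factor s^2 - s - 20: two numbers with sum 1 and product -20 are 5 and -4, so s^2 - s - 20 = (s - 5)(s + 4).
Hence p(s) = (s - 5) (s + 2) (s + 4), with roots -4, -2, 5.
At least one eigenvalue has non-negative real part, so the system is not asymptotically stable.

-4, -2, 5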